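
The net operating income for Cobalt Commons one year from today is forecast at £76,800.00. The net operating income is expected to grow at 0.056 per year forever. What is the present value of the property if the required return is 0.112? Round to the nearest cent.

Growing perpetuity: P = D₁ / (r − g) = £76,800.0000 / (0.112 − 0.056) = £1,371,428.57

£1371428.57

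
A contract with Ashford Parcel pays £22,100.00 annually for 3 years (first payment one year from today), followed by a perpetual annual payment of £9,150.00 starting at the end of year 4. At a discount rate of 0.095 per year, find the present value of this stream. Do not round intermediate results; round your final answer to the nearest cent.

PV of 3-year annuity: £22,100.00 × [1 − (1+0.095)^−3] / 0.095 = 55446.84089
Perpetuity value at year 3: £9,150.00 / 0.095 = 96315.78947
PV of perpetuity: 96315.78947 / (1+0.095)^3 = 73359.29200
Total PV = 55446.84089 + 73359.29200 = 128806.13289

£128806.13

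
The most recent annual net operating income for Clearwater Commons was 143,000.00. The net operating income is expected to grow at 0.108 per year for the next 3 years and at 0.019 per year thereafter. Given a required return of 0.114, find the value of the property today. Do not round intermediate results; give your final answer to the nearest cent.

D_1 = 158444.00000
D_2 = 175555.95200
D_3 = 194515.99482
Terminal value at year 3: TV = D_3×(1+g_2)/(r−g_2) = 198211.79872/0.095 = 2086439.98650
P_0 = D_1/(1+r)^1 + D_2/(1+r)^2 + D_3/(1+r)^3 + TV/(1+r)^3
    = 142229.80251 + 141463.75331 + 140701.83004 + 1509212.26117 = 1933607.64703

1933607.65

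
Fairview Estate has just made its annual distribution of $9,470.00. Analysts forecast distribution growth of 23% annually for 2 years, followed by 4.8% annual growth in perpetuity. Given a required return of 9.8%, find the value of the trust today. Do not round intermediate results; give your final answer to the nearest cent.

D_1 = 11648.10000
D_2 = 14327.16300
Terminal value at year 2: TV = D_2×(1+g_2)/(r−g_2) = 15014.86682/0.05 = 300297.33648
P_0 = D_1/(1+r)^1 + D_2/(1+r)^2 + TV/(1+r)^2
    = 10608.46995 + 11883.80513 + 249084.55553 = 271576.83060

$271576.83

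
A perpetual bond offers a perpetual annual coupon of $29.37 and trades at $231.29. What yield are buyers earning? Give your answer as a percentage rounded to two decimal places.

P = C/r ⇒ r = C/P = $29.37/$231.29 = 0.126983

12.70%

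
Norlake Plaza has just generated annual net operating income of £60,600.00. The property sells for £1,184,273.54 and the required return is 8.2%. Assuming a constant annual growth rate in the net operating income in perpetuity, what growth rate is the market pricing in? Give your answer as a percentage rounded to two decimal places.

2.93%

P = D₀(1+g)/(r−g) ⇒ P(r−g) = D₀(1+g) ⇒ g(P+D₀) = P·r − D₀
g = (P·r − D₀)/(P + D₀) = (£1,184,273.54×0.082 − £60,600.00) / (£1,184,273.54 + £60,600.00) = 0.029329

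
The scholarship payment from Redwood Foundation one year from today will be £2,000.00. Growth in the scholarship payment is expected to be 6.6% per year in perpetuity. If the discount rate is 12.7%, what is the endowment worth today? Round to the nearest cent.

Growing perpetuity: P = D₁ / (r − g) = £2,000.0000 / (0.127 − 0.066) = £32,786.89

£32786.89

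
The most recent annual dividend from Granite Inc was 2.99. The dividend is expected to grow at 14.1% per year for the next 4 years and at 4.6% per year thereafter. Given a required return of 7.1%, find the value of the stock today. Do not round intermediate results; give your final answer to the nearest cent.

175.20

D_1 = 3.41159
D_2 = 3.89262
D_3 = 4.44148
D_4 = 5.06773
Terminal value at year 4: TV = D_4×(1+g_2)/(r−g_2) = 5.30085/0.025 = 212.03397
P_0 = D_1/(1+r)^1 + D_2/(1+r)^2 + D_3/(1+r)^3 + D_4/(1+r)^4 + TV/(1+r)^4
    = 3.18542 + 3.39362 + 3.61543 + 3.85173 + 161.15640 = 175.20261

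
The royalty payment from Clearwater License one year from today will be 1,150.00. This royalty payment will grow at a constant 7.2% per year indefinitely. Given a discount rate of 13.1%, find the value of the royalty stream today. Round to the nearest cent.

Growing perpetuity: P = D₁ / (r − g) = 1,150.0000 / (0.131 − 0.072) = 19,491.53

19491.53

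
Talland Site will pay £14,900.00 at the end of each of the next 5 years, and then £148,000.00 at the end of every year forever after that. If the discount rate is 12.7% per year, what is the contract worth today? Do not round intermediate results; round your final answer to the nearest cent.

£693763.69

PV of 5-year annuity: £14,900.00 × [1 − (1+0.127)^−5] / 0.127 = 52792.64117
Perpetuity value at year 5: £148,000.00 / 0.127 = 1165354.33071
PV of perpetuity: 1165354.33071 / (1+0.127)^5 = 640971.04930
Total PV = 52792.64117 + 640971.04930 = 693763.69047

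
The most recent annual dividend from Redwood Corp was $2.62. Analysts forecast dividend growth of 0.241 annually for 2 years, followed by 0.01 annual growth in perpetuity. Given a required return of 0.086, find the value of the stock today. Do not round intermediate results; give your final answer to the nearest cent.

D_1 = 3.25142
D_2 = 4.03501
Terminal value at year 2: TV = D_2×(1+g_2)/(r−g_2) = 4.07536/0.076 = 53.62319
P_0 = D_1/(1+r)^1 + D_2/(1+r)^2 + TV/(1+r)^2
    = 2.99394 + 3.42125 + 45.46665 = 51.88185

$51.88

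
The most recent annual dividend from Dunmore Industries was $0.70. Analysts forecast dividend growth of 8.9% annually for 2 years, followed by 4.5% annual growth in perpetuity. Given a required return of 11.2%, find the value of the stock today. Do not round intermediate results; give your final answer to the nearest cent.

D_1 = 0.76230
D_2 = 0.83014
Terminal value at year 2: TV = D_2×(1+g_2)/(r−g_2) = 0.86750/0.067 = 12.94778
P_0 = D_1/(1+r)^1 + D_2/(1+r)^2 + TV/(1+r)^2
    = 0.68552 + 0.67134 + 10.47094 = 11.82781

$11.83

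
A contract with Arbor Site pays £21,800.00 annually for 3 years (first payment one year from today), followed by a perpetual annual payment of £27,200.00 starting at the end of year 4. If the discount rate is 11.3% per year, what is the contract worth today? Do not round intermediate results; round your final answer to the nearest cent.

PV of 3-year annuity: £21,800.00 × [1 − (1+0.113)^−3] / 0.113 = 52996.24273
Perpetuity value at year 3: £27,200.00 / 0.113 = 240707.96460
PV of perpetuity: 240707.96460 / (1+0.113)^3 = 174584.21221
Total PV = 52996.24273 + 174584.21221 = 227580.45494

£227580.45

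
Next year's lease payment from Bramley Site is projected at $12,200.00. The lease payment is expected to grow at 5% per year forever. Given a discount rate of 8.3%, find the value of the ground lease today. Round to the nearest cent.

Growing perpetuity: P = D₁ / (r − g) = $12,200.0000 / (0.083 − 0.05) = $369,696.97

$369696.97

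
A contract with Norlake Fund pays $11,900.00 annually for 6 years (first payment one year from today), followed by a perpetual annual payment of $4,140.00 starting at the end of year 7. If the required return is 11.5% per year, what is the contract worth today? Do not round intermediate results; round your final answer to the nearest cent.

PV of 6-year annuity: $11,900.00 × [1 − (1+0.115)^−6] / 0.115 = 49626.49899
Perpetuity value at year 6: $4,140.00 / 0.115 = 36000.00000
PV of perpetuity: 36000.00000 / (1+0.115)^6 = 18734.98270
Total PV = 49626.49899 + 18734.98270 = 68361.48170

$68361.48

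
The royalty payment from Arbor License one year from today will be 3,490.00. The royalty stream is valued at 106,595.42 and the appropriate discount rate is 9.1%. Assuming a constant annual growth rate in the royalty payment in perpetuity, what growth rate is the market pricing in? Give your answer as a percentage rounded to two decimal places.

5.83%

P = D₁/(r−g) ⇒ g = r − D₁/P = 0.091 − 3,490.00/106,595.42 = 0.058259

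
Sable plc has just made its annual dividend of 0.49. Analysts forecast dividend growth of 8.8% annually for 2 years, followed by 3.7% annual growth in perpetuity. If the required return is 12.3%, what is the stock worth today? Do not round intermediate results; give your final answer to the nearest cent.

D_1 = 0.53312
D_2 = 0.58003
Terminal value at year 2: TV = D_2×(1+g_2)/(r−g_2) = 0.60150/0.086 = 6.99414
P_0 = D_1/(1+r)^1 + D_2/(1+r)^2 + TV/(1+r)^2
    = 0.47473 + 0.45993 + 5.54593 = 6.48059

6.48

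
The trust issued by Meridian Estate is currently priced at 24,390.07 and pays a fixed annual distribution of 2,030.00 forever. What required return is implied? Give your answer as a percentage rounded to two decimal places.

8.32%

P = C/r ⇒ r = C/P = 2,030.00/24,390.07 = 0.083231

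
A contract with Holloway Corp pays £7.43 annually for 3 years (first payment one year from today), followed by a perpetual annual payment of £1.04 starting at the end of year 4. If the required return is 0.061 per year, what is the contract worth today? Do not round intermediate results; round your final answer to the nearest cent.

£34.10

PV of 3-year annuity: £7.43 × [1 − (1+0.061)^−3] / 0.061 = 19.82379
Perpetuity value at year 3: £1.04 / 0.061 = 17.04918
PV of perpetuity: 17.04918 / (1+0.061)^3 = 14.27438
Total PV = 19.82379 + 14.27438 = 34.09817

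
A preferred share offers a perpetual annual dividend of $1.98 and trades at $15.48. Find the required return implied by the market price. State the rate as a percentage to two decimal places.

12.79%

P = C/r ⇒ r = C/P = $1.98/$15.48 = 0.127907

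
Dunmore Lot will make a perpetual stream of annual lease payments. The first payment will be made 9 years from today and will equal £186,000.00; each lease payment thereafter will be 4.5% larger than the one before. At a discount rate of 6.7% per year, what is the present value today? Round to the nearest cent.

Value at end of year 8: C₁ / (r − g) = £186,000.00 / (0.067 − 0.045) = £8,454,545.4545
Discount to today: PV = £8,454,545.4545 / (1 + 0.067)^8 = £8,454,545.4545 / 1.680023 = £5,032,397.15

£5032397.15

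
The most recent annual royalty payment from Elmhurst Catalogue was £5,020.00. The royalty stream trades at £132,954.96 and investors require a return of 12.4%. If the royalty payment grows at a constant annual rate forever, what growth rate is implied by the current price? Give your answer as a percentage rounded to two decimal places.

P = D₀(1+g)/(r−g) ⇒ P(r−g) = D₀(1+g) ⇒ g(P+D₀) = P·r − D₀
g = (P·r − D₀)/(P + D₀) = (£132,954.96×0.124 − £5,020.00) / (£132,954.96 + £5,020.00) = 0.083105

8.31%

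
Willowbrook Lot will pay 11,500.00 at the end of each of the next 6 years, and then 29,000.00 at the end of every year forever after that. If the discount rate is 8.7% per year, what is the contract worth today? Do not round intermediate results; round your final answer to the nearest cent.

PV of 6-year annuity: 11,500.00 × [1 − (1+0.087)^−6] / 0.087 = 52052.76770
Perpetuity value at year 6: 29,000.00 / 0.087 = 333333.33333
PV of perpetuity: 333333.33333 / (1+0.087)^6 = 202069.83217
Total PV = 52052.76770 + 202069.83217 = 254122.59987

254122.60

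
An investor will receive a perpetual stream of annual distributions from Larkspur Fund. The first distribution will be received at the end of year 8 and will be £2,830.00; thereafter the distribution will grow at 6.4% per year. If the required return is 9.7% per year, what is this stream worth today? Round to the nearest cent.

£44856.57

Value at end of year 7: C₁ / (r − g) = £2,830.00 / (0.097 − 0.064) = £85,757.5758
Discount to today: PV = £85,757.5758 / (1 + 0.097)^7 = £85,757.5758 / 1.911817 = £44,856.57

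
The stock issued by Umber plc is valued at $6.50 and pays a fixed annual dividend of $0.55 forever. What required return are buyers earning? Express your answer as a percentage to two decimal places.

P = C/r ⇒ r = C/P = $0.55/$6.50 = 0.084615

8.46%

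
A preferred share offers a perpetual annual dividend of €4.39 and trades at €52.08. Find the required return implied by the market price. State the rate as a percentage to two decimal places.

P = C/r ⇒ r = C/P = €4.39/€52.08 = 0.084293

8.43%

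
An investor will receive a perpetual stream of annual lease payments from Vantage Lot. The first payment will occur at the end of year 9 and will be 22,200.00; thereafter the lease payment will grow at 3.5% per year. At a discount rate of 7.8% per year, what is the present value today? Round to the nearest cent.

283096.46

Value at end of year 8: C₁ / (r − g) = 22,200.00 / (0.078 − 0.035) = 516,279.0698
Discount to today: PV = 516,279.0698 / (1 + 0.078)^8 = 516,279.0698 / 1.823686 = 283,096.46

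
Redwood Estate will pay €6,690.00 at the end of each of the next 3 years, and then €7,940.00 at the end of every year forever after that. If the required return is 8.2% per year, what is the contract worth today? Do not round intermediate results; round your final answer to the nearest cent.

PV of 3-year annuity: €6,690.00 × [1 − (1+0.082)^−3] / 0.082 = 17178.74961
Perpetuity value at year 3: €7,940.00 / 0.082 = 96829.26829
PV of perpetuity: 96829.26829 / (1+0.082)^3 = 76440.73737
Total PV = 17178.74961 + 76440.73737 = 93619.48698

€93619.49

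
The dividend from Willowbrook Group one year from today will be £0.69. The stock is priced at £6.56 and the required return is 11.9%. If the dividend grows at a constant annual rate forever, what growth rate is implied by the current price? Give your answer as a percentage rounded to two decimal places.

P = D₁/(r−g) ⇒ g = r − D₁/P = 0.119 − £0.69/£6.56 = 0.013817

1.38%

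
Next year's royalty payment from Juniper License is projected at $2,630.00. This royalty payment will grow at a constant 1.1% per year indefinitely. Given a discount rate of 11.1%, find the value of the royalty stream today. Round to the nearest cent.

$26300.00

Growing perpetuity: P = D₁ / (r − g) = $2,630.0000 / (0.111 − 0.011) = $26,300.00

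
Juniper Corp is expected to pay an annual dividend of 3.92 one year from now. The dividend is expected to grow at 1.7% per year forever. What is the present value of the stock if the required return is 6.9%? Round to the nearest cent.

Growing perpetuity: P = D₁ / (r − g) = 3.9200 / (0.069 − 0.017) = 75.38

75.38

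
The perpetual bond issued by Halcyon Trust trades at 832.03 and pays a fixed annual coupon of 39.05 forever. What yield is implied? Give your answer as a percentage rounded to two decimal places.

P = C/r ⇒ r = C/P = 39.05/832.03 = 0.046933

4.69%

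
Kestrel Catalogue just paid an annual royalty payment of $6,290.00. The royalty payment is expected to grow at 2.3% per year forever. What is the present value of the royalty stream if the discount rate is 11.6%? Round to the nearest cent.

D₁ = D₀ × (1 + g) = $6,290.00 × 1.023 = $6,434.6700
Growing perpetuity: P = D₁ / (r − g) = $6,434.6700 / (0.116 − 0.023) = $69,190.00

$69190.00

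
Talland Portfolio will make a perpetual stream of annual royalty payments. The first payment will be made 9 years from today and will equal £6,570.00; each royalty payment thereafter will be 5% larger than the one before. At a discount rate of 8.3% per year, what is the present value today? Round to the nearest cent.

Value at end of year 8: C₁ / (r − g) = £6,570.00 / (0.083 − 0.05) = £199,090.9091
Discount to today: PV = £199,090.9091 / (1 + 0.083)^8 = £199,090.9091 / 1.892464 = £105,201.95

£105201.95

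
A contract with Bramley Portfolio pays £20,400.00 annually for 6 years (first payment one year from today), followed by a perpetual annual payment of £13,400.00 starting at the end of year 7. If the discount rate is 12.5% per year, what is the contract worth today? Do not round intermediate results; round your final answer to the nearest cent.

PV of 6-year annuity: £20,400.00 × [1 − (1+0.125)^−6] / 0.125 = 82698.30593
Perpetuity value at year 6: £13,400.00 / 0.125 = 107200.00000
PV of perpetuity: 107200.00000 / (1+0.125)^6 = 52878.56375
Total PV = 82698.30593 + 52878.56375 = 135576.86968

£135576.87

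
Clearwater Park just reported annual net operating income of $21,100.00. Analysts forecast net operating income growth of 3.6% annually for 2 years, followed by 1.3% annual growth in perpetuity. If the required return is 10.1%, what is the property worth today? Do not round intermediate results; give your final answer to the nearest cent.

$253593.74

D_1 = 21859.60000
D_2 = 22646.54560
Terminal value at year 2: TV = D_2×(1+g_2)/(r−g_2) = 22940.95069/0.088 = 260692.62151
P_0 = D_1/(1+r)^1 + D_2/(1+r)^2 + TV/(1+r)^2
    = 19854.31426 + 18682.17037 + 215057.25660 = 253593.74123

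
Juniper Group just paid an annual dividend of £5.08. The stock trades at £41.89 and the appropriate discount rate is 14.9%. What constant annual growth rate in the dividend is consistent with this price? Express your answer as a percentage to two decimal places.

P = D₀(1+g)/(r−g) ⇒ P(r−g) = D₀(1+g) ⇒ g(P+D₀) = P·r − D₀
g = (P·r − D₀)/(P + D₀) = (£41.89×0.149 − £5.08) / (£41.89 + £5.08) = 0.024731

2.47%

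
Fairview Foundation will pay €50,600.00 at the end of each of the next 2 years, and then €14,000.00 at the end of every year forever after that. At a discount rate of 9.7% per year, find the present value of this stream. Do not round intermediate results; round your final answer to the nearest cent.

€208107.22

PV of 2-year annuity: €50,600.00 × [1 − (1+0.097)^−2] / 0.097 = 88173.01516
Perpetuity value at year 2: €14,000.00 / 0.097 = 144329.89691
PV of perpetuity: 144329.89691 / (1+0.097)^2 = 119934.20101
Total PV = 88173.01516 + 119934.20101 = 208107.21617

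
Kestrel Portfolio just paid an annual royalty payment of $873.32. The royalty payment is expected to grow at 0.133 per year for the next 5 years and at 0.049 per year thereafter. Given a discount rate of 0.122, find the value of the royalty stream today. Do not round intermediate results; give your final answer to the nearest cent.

$17673.56

D_1 = 989.47156
D_2 = 1121.07128
D_3 = 1270.17376
D_4 = 1439.10687
D_5 = 1630.50808
Terminal value at year 5: TV = D_5×(1+g_2)/(r−g_2) = 1710.40298/0.073 = 23430.17776
P_0 = D_1/(1+r)^1 + D_2/(1+r)^2 + D_3/(1+r)^3 + D_4/(1+r)^4 + D_5/(1+r)^5 + TV/(1+r)^5
    = 881.88196 + 890.52786 + 899.25853 + 908.07479 + 916.97748 + 13176.84080 = 17673.56142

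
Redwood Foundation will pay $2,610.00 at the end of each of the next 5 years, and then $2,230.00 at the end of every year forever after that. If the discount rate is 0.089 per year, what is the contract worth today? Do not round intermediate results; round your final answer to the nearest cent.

PV of 5-year annuity: $2,610.00 × [1 − (1+0.089)^−5] / 0.089 = 10178.38574
Perpetuity value at year 5: $2,230.00 / 0.089 = 25056.17978
PV of perpetuity: 25056.17978 / (1+0.089)^5 = 16359.70460
Total PV = 10178.38574 + 16359.70460 = 26538.09034

$26538.09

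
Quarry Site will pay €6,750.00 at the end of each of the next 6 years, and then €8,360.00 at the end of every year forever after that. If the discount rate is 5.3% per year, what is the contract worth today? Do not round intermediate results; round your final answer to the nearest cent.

PV of 6-year annuity: €6,750.00 × [1 − (1+0.053)^−6] / 0.053 = 33934.65874
Perpetuity value at year 6: €8,360.00 / 0.053 = 157735.84906
PV of perpetuity: 157735.84906 / (1+0.053)^6 = 115707.14579
Total PV = 33934.65874 + 115707.14579 = 149641.80453

€149641.80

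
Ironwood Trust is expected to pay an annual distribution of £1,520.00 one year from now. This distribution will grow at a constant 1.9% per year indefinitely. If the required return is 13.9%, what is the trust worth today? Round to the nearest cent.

£12666.67

Growing perpetuity: P = D₁ / (r − g) = £1,520.0000 / (0.139 − 0.019) = £12,666.67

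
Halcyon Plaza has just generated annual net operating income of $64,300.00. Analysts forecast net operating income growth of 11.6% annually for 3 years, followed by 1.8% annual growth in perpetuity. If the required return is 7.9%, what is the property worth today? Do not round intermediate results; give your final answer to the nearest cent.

D_1 = 71758.80000
D_2 = 80082.82080
D_3 = 89372.42801
Terminal value at year 3: TV = D_3×(1+g_2)/(r−g_2) = 90981.13172/0.061 = 1491493.96257
P_0 = D_1/(1+r)^1 + D_2/(1+r)^2 + D_3/(1+r)^3 + TV/(1+r)^3
    = 66504.91196 + 68785.43257 + 71144.15454 + 1187290.97247 = 1393725.47153

$1393725.47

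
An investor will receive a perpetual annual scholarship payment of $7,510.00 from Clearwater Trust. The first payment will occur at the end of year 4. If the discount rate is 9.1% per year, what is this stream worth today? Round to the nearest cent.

$63551.28

Value at end of year 3: C / r = $7,510.00 / 0.091 = $82,527.4725
Discount to today: PV = $82,527.4725 / (1 + 0.091)^3 = $82,527.4725 / 1.298597 = $63,551.28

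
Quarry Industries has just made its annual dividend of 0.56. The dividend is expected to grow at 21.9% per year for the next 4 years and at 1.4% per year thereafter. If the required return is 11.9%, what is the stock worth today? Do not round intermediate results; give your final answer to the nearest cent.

D_1 = 0.68264
D_2 = 0.83214
D_3 = 1.01438
D_4 = 1.23652
Terminal value at year 4: TV = D_4×(1+g_2)/(r−g_2) = 1.25384/0.105 = 11.94130
P_0 = D_1/(1+r)^1 + D_2/(1+r)^2 + D_3/(1+r)^3 + D_4/(1+r)^4 + TV/(1+r)^4
    = 0.61004 + 0.66456 + 0.72395 + 0.78865 + 7.61607 = 10.40328

10.40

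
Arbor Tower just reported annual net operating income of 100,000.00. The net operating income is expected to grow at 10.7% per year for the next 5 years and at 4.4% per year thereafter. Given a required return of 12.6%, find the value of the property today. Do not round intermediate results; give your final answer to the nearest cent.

1644569.90

D_1 = 110700.00000
D_2 = 122544.90000
D_3 = 135657.20430
D_4 = 150172.52516
D_5 = 166240.98535
Terminal value at year 5: TV = D_5×(1+g_2)/(r−g_2) = 173555.58871/0.082 = 2116531.56961
P_0 = D_1/(1+r)^1 + D_2/(1+r)^2 + D_3/(1+r)^3 + D_4/(1+r)^4 + D_5/(1+r)^5 + TV/(1+r)^5
    = 98312.61101 + 96653.69484 + 95022.77104 + 93419.36726 + 91843.01915 + 1169318.43891 = 1644569.90222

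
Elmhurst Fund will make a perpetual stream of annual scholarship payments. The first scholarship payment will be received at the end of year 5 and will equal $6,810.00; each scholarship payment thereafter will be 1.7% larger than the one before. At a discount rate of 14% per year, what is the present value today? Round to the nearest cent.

Value at end of year 4: C₁ / (r − g) = $6,810.00 / (0.14 − 0.017) = $55,365.8537
Discount to today: PV = $55,365.8537 / (1 + 0.14)^4 = $55,365.8537 / 1.688960 = $32,781.03

$32781.03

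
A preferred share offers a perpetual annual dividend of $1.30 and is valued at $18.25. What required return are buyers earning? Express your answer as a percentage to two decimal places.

7.12%

P = C/r ⇒ r = C/P = $1.30/$18.25 = 0.071233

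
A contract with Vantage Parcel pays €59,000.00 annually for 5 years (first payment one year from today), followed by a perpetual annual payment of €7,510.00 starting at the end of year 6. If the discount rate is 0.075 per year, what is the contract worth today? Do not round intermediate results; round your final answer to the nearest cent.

€308455.95

PV of 5-year annuity: €59,000.00 × [1 − (1+0.075)^−5] / 0.075 = 238707.20922
Perpetuity value at year 5: €7,510.00 / 0.075 = 100133.33333
PV of perpetuity: 100133.33333 / (1+0.075)^5 = 69748.73772
Total PV = 238707.20922 + 69748.73772 = 308455.94694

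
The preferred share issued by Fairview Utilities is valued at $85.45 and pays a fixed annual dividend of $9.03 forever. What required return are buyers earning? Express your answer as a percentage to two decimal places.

P = C/r ⇒ r = C/P = $9.03/$85.45 = 0.105676

10.57%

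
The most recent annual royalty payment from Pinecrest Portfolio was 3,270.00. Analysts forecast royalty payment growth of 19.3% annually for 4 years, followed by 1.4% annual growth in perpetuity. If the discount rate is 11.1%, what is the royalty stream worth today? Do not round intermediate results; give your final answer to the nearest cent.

D_1 = 3901.11000
D_2 = 4654.02423
D_3 = 5552.25091
D_4 = 6623.83533
Terminal value at year 4: TV = D_4×(1+g_2)/(r−g_2) = 6716.56903/0.097 = 69242.97965
P_0 = D_1/(1+r)^1 + D_2/(1+r)^2 + D_3/(1+r)^3 + D_4/(1+r)^4 + TV/(1+r)^4
    = 3511.35014 + 3770.51369 + 4048.80543 + 4347.63715 + 45448.49562 = 61126.80203

61126.80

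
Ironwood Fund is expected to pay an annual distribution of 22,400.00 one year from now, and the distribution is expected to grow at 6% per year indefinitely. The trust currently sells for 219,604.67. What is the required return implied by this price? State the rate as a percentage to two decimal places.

16.20%

P = D₁/(r − g) ⇒ r = D₁/P + g = 22,400.0000/219,604.67 + 0.06 = 0.102001 + 0.06 = 0.162001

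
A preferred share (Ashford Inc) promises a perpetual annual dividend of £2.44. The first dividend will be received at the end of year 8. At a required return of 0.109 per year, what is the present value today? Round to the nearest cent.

£10.85

Value at end of year 7: C / r = £2.44 / 0.109 = £22.3853
Discount to today: PV = £22.3853 / (1 + 0.109)^7 = £22.3853 / 2.063103 = £10.85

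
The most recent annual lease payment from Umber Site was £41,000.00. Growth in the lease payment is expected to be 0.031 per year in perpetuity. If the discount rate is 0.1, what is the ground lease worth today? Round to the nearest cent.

£612623.19

D₁ = D₀ × (1 + g) = £41,000.00 × 1.031 = £42,271.0000
Growing perpetuity: P = D₁ / (r − g) = £42,271.0000 / (0.1 − 0.031) = £612,623.19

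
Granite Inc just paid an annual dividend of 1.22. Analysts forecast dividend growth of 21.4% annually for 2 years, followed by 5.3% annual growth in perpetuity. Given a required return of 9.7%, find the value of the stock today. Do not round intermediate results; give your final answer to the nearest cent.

38.60

D_1 = 1.48108
D_2 = 1.79803
Terminal value at year 2: TV = D_2×(1+g_2)/(r−g_2) = 1.89333/0.044 = 43.03015
P_0 = D_1/(1+r)^1 + D_2/(1+r)^2 + TV/(1+r)^2
    = 1.35012 + 1.49411 + 35.75688 = 38.60112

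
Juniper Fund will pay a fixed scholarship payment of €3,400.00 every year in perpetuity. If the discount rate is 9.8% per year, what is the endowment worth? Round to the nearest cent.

Level perpetuity: PV = C / r = €3,400.00 / 0.098 = €34,693.88

€34693.88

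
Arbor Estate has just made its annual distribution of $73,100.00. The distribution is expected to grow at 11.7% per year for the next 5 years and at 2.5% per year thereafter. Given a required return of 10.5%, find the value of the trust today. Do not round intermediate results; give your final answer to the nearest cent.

D_1 = 81652.70000
D_2 = 91206.06590
D_3 = 101877.17561
D_4 = 113796.80516
D_5 = 127111.03136
Terminal value at year 5: TV = D_5×(1+g_2)/(r−g_2) = 130288.80714/0.08 = 1628610.08930
P_0 = D_1/(1+r)^1 + D_2/(1+r)^2 + D_3/(1+r)^3 + D_4/(1+r)^4 + D_5/(1+r)^5 + TV/(1+r)^5
    = 73893.84615 + 74696.31326 + 75507.49494 + 76327.48584 + 77156.38161 + 988566.13942 = 1366147.66123

$1366147.66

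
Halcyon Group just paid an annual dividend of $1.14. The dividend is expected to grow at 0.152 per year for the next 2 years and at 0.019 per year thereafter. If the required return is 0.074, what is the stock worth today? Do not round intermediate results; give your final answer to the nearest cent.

$26.83

D_1 = 1.31328
D_2 = 1.51290
Terminal value at year 2: TV = D_2×(1+g_2)/(r−g_2) = 1.54164/0.055 = 28.02988
P_0 = D_1/(1+r)^1 + D_2/(1+r)^2 + TV/(1+r)^2
    = 1.22279 + 1.31160 + 24.30036 = 26.83475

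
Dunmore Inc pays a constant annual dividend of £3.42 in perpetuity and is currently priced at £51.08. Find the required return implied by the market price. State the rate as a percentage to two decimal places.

6.70%

P = C/r ⇒ r = C/P = £3.42/£51.08 = 0.066954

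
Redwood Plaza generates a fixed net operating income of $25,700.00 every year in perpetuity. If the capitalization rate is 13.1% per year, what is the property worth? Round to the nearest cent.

Level perpetuity: PV = C / r = $25,700.00 / 0.131 = $196,183.21

$196183.21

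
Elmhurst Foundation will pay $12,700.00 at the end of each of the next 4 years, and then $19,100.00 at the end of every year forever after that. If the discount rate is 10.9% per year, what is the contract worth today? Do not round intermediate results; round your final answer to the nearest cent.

PV of 4-year annuity: $12,700.00 × [1 − (1+0.109)^−4] / 0.109 = 39485.33283
Perpetuity value at year 4: $19,100.00 / 0.109 = 175229.35780
PV of perpetuity: 175229.35780 / (1+0.109)^4 = 115845.90448
Total PV = 39485.33283 + 115845.90448 = 155331.23731

$155331.24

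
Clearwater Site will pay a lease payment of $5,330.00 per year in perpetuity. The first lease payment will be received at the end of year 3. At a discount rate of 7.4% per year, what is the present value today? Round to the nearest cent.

Value at end of year 2: C / r = $5,330.00 / 0.074 = $72,027.0270
Discount to today: PV = $72,027.0270 / (1 + 0.074)^2 = $72,027.0270 / 1.153476 = $62,443.46

$62443.46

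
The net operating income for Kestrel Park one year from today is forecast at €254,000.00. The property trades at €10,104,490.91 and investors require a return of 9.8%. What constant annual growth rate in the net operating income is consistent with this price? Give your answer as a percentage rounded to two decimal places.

7.29%

P = D₁/(r−g) ⇒ g = r − D₁/P = 0.098 − €254,000.00/€10,104,490.91 = 0.072863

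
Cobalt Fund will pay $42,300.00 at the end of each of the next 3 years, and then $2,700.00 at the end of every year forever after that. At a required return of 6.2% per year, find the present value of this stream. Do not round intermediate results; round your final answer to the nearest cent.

$149009.19

PV of 3-year annuity: $42,300.00 × [1 − (1+0.062)^−3] / 0.062 = 112651.31390
Perpetuity value at year 3: $2,700.00 / 0.062 = 43548.38710
PV of perpetuity: 43548.38710 / (1+0.062)^3 = 36357.87770
Total PV = 112651.31390 + 36357.87770 = 149009.19160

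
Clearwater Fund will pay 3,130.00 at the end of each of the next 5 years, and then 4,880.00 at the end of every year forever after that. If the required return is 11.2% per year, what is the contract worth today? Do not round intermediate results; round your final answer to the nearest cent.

PV of 5-year annuity: 3,130.00 × [1 − (1+0.112)^−5] / 0.112 = 11510.19219
Perpetuity value at year 5: 4,880.00 / 0.112 = 43571.42857
PV of perpetuity: 43571.42857 / (1+0.112)^5 = 25625.82542
Total PV = 11510.19219 + 25625.82542 = 37136.01760

37136.02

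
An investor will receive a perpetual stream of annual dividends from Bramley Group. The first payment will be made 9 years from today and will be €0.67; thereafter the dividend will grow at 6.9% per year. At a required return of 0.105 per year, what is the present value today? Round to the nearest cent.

€8.37

Value at end of year 8: C₁ / (r − g) = €0.67 / (0.105 − 0.069) = €18.6111
Discount to today: PV = €18.6111 / (1 + 0.105)^8 = €18.6111 / 2.222789 = €8.37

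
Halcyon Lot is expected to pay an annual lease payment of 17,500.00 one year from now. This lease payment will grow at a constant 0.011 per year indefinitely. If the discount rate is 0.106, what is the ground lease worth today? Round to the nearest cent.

184210.53

Growing perpetuity: P = D₁ / (r − g) = 17,500.0000 / (0.106 − 0.011) = 184,210.53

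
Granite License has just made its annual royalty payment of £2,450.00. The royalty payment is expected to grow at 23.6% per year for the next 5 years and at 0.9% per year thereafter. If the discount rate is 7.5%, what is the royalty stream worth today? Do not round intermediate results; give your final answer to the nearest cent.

£94243.92

D_1 = 3028.20000
D_2 = 3742.85520
D_3 = 4626.16903
D_4 = 5717.94492
D_5 = 7067.37992
Terminal value at year 5: TV = D_5×(1+g_2)/(r−g_2) = 7130.98634/0.066 = 108045.24754
P_0 = D_1/(1+r)^1 + D_2/(1+r)^2 + D_3/(1+r)^3 + D_4/(1+r)^4 + D_5/(1+r)^5 + TV/(1+r)^5
    = 2816.93023 + 3238.81467 + 3723.88365 + 4281.60018 + 4922.84449 + 75259.84986 = 94243.92308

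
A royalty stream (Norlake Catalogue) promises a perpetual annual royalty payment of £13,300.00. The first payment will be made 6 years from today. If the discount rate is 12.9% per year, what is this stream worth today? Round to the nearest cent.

£56207.23

Value at end of year 5: C / r = £13,300.00 / 0.129 = £103,100.7752
Discount to today: PV = £103,100.7752 / (1 + 0.129)^5 = £103,100.7752 / 1.834297 = £56,207.23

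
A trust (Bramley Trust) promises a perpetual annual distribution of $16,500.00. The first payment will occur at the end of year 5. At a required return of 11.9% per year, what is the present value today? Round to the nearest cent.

$88433.46

Value at end of year 4: C / r = $16,500.00 / 0.119 = $138,655.4622
Discount to today: PV = $138,655.4622 / (1 + 0.119)^4 = $138,655.4622 / 1.567907 = $88,433.46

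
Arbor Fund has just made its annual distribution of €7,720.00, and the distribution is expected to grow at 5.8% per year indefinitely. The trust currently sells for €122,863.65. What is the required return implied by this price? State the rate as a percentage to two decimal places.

D₁ = €7,720.00 × 1.058 = €8,167.7600
P = D₁/(r − g) ⇒ r = D₁/P + g = €8,167.7600/€122,863.65 + 0.058 = 0.066478 + 0.058 = 0.124478

12.45%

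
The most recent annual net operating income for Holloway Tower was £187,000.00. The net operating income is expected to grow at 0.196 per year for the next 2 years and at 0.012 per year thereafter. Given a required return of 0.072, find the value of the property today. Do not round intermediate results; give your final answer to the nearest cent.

£4367333.83

D_1 = 223652.00000
D_2 = 267487.79200
Terminal value at year 2: TV = D_2×(1+g_2)/(r−g_2) = 270697.64550/0.06 = 4511627.42507
P_0 = D_1/(1+r)^1 + D_2/(1+r)^2 + TV/(1+r)^2
    = 208630.59701 + 232763.24070 + 3925939.99313 = 4367333.83085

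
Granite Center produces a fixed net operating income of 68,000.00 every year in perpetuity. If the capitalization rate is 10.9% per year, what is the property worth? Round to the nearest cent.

Level perpetuity: PV = C / r = 68,000.00 / 0.109 = 623,853.21

623853.21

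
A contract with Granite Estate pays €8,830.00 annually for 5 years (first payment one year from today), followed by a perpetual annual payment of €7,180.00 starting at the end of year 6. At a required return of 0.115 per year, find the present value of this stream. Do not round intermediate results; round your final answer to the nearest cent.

€68457.08

PV of 5-year annuity: €8,830.00 × [1 − (1+0.115)^−5] / 0.115 = 32228.42139
Perpetuity value at year 5: €7,180.00 / 0.115 = 62434.78261
PV of perpetuity: 62434.78261 / (1+0.115)^5 = 36228.65967
Total PV = 32228.42139 + 36228.65967 = 68457.08106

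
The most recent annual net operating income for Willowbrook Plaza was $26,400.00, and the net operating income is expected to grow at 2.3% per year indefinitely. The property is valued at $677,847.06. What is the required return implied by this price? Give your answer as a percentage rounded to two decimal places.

6.28%

D₁ = $26,400.00 × 1.023 = $27,007.2000
P = D₁/(r − g) ⇒ r = D₁/P + g = $27,007.2000/$677,847.06 + 0.023 = 0.039843 + 0.023 = 0.062843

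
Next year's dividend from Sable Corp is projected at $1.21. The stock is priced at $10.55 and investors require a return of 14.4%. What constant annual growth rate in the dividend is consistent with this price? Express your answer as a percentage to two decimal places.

P = D₁/(r−g) ⇒ g = r − D₁/P = 0.144 − $1.21/$10.55 = 0.029308

2.93%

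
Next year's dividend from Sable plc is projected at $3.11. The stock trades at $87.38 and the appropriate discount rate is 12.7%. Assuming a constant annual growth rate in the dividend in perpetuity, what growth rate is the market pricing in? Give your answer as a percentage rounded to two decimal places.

P = D₁/(r−g) ⇒ g = r − D₁/P = 0.127 − $3.11/$87.38 = 0.091408

9.14%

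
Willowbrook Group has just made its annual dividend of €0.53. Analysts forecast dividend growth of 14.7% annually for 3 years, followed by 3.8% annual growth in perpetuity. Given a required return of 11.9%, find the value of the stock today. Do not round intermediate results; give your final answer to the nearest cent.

D_1 = 0.60791
D_2 = 0.69727
D_3 = 0.79977
Terminal value at year 3: TV = D_3×(1+g_2)/(r−g_2) = 0.83016/0.081 = 10.24893
P_0 = D_1/(1+r)^1 + D_2/(1+r)^2 + D_3/(1+r)^3 + TV/(1+r)^3
    = 0.54326 + 0.55686 + 0.57079 + 7.31456 = 8.98547

€8.99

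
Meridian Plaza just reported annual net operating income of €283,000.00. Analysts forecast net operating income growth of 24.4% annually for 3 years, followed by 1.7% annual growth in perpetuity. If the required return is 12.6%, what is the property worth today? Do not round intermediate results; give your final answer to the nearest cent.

€4600330.76

D_1 = 352052.00000
D_2 = 437952.68800
D_3 = 544813.14387
Terminal value at year 3: TV = D_3×(1+g_2)/(r−g_2) = 554074.96732/0.109 = 5083256.58090
P_0 = D_1/(1+r)^1 + D_2/(1+r)^2 + D_3/(1+r)^3 + TV/(1+r)^3
    = 312657.19361 + 345422.33468 + 381621.12286 + 3560630.10959 = 4600330.76073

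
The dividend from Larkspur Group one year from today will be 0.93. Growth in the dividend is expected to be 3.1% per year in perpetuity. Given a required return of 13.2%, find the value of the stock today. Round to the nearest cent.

9.21

Growing perpetuity: P = D₁ / (r − g) = 0.9300 / (0.132 − 0.031) = 9.21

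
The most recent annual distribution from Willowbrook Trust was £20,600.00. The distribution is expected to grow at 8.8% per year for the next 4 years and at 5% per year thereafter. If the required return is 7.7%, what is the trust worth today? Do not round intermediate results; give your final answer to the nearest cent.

D_1 = 22412.80000
D_2 = 24385.12640
D_3 = 26531.01752
D_4 = 28865.74707
Terminal value at year 4: TV = D_4×(1+g_2)/(r−g_2) = 30309.03442/0.027 = 1122556.83031
P_0 = D_1/(1+r)^1 + D_2/(1+r)^2 + D_3/(1+r)^3 + D_4/(1+r)^4 + TV/(1+r)^4
    = 20810.39926 + 21022.94744 + 21237.66649 + 21454.57859 + 834344.72308 = 918870.31486

£918870.31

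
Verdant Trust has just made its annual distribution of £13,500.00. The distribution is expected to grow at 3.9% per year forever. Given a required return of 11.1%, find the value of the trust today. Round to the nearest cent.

D₁ = D₀ × (1 + g) = £13,500.00 × 1.039 = £14,026.5000
Growing perpetuity: P = D₁ / (r − g) = £14,026.5000 / (0.111 − 0.039) = £194,812.50

£194812.50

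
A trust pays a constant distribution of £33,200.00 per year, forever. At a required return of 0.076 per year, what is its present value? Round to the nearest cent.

Level perpetuity: PV = C / r = £33,200.00 / 0.076 = £436,842.11

£436842.11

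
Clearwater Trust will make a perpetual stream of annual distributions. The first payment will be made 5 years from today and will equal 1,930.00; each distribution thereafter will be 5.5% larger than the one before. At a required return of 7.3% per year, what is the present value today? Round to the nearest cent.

Value at end of year 4: C₁ / (r − g) = 1,930.00 / (0.073 − 0.055) = 107,222.2222
Discount to today: PV = 107,222.2222 / (1 + 0.073)^4 = 107,222.2222 / 1.325558 = 80,888.34

80888.34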